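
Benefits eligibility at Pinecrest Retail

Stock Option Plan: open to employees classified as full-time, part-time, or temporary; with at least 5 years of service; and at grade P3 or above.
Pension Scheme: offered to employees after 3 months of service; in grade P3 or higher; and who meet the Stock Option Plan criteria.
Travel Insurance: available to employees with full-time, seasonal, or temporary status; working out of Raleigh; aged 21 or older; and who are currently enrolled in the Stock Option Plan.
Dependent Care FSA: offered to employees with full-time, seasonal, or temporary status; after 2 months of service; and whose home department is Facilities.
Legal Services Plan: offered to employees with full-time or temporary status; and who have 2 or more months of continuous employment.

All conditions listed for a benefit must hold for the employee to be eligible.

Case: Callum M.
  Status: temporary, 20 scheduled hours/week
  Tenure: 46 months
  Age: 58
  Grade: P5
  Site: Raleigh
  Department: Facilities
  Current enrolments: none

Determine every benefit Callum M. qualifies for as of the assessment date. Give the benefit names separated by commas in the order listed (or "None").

Dependent Care FSA, Legal Services Plan

Stock Option Plan — status temporary ✓; service 46 months < 5 years (≈1825 days) ✗ → not eligible.
Pension Scheme — service 46 months ≥ 3 months ✓; grade P5 ≥ P3 ✓; not eligible for Stock Option Plan ✗ → not eligible.
Travel Insurance — status temporary ✓; site Raleigh ✓; age 58 ≥ 21 ✓; not enrolled in Stock Option Plan ✗ → not eligible.
Dependent Care FSA — status temporary ✓; service 46 months ≥ 2 months ✓; dept Facilities ✓ → eligible.
Legal Services Plan — status temporary ✓; service 46 months ≥ 2 months ✓ → eligible.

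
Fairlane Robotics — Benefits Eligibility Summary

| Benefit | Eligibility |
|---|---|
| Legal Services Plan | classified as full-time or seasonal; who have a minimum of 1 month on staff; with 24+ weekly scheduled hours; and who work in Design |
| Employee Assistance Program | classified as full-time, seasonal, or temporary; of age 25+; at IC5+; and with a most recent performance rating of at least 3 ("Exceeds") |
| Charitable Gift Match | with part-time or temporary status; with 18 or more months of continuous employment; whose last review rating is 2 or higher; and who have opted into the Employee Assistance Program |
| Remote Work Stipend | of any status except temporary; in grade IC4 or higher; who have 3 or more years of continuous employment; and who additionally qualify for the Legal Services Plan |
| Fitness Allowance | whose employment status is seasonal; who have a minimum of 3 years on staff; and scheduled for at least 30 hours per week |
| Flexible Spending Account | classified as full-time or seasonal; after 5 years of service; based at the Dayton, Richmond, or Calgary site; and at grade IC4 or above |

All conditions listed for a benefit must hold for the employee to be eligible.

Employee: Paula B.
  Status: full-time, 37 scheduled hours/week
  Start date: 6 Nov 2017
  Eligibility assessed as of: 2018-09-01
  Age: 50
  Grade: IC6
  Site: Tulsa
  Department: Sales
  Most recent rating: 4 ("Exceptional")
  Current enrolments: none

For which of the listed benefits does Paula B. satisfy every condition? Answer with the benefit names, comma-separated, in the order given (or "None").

Service from 6 Nov 2017 to 2018-09-01: 299 days.
Legal Services Plan — status full-time ✓; service 299 days ≥ 1 month (≈30 days) ✓; 37 hrs/wk ≥ 24 ✓; dept Sales ✗ → not eligible.
Employee Assistance Program — status full-time ✓; age 50 ≥ 25 ✓; grade IC6 ≥ IC5 ✓; rating 4 ≥ 3 ✓ → eligible.
Charitable Gift Match — status full-time ✗ (requires part-time or temporary) → not eligible.
Remote Work Stipend — status full-time ✓ (not excluded); grade IC6 ≥ IC4 ✓; service 299 days < 3 years (≈1095 days) ✗ → not eligible.
Fitness Allowance — status full-time ✗ (requires seasonal) → not eligible.
Flexible Spending Account — status full-time ✓; service 299 days < 5 years (≈1825 days) ✗ → not eligible.

Employee Assistance Program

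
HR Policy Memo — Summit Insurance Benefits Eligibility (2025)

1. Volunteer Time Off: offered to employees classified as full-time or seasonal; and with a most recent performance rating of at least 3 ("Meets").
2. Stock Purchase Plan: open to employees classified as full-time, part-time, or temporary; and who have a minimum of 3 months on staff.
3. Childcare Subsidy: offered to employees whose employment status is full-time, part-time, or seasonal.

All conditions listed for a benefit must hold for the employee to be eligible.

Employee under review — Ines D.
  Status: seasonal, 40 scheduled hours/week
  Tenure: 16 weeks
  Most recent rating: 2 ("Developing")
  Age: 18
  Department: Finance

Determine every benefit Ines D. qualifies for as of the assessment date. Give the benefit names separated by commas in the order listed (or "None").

Volunteer Time Off — status seasonal ✓; rating 2 < 3 ✗ → not eligible.
Stock Purchase Plan — status seasonal ✗ (requires full-time, part-time, or temporary) → not eligible.
Childcare Subsidy — status seasonal ✓ → eligible.

Childcare Subsidy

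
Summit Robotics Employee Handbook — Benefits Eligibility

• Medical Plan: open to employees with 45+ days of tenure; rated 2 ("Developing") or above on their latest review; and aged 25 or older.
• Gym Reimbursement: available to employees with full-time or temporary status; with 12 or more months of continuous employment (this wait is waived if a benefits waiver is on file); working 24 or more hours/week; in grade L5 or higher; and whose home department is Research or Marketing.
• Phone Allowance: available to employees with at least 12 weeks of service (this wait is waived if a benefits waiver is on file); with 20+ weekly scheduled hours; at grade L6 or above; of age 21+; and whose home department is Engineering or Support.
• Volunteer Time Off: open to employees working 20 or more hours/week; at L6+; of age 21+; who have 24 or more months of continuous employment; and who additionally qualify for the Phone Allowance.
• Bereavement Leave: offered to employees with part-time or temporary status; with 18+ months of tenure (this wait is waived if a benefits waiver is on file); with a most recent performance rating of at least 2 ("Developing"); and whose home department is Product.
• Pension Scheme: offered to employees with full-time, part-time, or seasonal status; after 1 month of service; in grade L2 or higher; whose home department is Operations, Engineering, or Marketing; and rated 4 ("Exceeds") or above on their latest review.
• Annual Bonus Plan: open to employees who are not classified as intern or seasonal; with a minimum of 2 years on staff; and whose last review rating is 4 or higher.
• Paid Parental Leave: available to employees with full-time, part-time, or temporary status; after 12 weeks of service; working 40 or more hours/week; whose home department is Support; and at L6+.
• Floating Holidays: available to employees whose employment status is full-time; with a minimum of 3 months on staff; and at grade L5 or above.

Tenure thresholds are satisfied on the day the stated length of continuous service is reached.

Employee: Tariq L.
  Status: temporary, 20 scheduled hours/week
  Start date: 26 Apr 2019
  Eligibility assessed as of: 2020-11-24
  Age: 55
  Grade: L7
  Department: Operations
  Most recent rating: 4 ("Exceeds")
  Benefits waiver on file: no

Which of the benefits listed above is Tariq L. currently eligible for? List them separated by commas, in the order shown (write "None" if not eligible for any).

Service from 26 Apr 2019 to 2020-11-24: 578 days.
Medical Plan — service 578 days ≥ 45 days ✓; rating 4 ≥ 2 ✓; age 55 ≥ 25 ✓ → eligible.
Gym Reimbursement — status temporary ✓; no waiver, service 578 days ≥ 12 months (≈360 days) ✓; 20 hrs/wk < 24 ✗ → not eligible.
Phone Allowance — no waiver, service 578 days ≥ 12 weeks (≈84 days) ✓; 20 hrs/wk ≥ 20 ✓; grade L7 ≥ L6 ✓; age 55 ≥ 21 ✓; dept Operations ✗ → not eligible.
Volunteer Time Off — 20 hrs/wk ≥ 20 ✓; grade L7 ≥ L6 ✓; age 55 ≥ 21 ✓; service 578 days < 24 months (≈720 days) ✗ → not eligible.
Bereavement Leave — status temporary ✓; no waiver, service 578 days ≥ 18 months (≈540 days) ✓; rating 4 ≥ 2 ✓; dept Operations ✗ → not eligible.
Pension Scheme — status temporary ✗ (requires full-time, part-time, or seasonal) → not eligible.
Annual Bonus Plan — status temporary ✓ (not excluded); service 578 days < 2 years (≈730 days) ✗ → not eligible.
Paid Parental Leave — status temporary ✓; service 578 days ≥ 12 weeks (≈84 days) ✓; 20 hrs/wk < 40 ✗ → not eligible.
Floating Holidays — status temporary ✗ (requires full-time) → not eligible.

Medical Plan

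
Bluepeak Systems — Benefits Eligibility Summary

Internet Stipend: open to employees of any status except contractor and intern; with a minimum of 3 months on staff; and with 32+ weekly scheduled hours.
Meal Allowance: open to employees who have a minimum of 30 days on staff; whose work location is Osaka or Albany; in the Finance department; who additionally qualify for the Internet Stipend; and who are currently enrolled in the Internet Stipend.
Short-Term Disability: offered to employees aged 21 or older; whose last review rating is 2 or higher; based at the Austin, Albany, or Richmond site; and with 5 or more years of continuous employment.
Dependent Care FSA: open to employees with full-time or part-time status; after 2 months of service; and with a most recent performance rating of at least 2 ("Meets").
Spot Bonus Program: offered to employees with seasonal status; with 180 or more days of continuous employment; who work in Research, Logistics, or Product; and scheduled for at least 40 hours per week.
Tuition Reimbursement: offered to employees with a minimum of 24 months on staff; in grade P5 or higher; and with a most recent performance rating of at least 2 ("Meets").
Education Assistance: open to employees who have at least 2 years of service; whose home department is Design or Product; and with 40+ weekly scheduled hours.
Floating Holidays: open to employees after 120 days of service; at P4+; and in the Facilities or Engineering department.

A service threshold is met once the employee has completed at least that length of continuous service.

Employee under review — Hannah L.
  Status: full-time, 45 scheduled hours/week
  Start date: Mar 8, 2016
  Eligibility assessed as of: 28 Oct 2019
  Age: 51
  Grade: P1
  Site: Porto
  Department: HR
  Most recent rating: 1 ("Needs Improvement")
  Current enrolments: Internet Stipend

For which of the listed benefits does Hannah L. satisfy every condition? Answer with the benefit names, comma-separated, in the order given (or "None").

Internet Stipend

Service from Mar 8, 2016 to 28 Oct 2019: 1329 days.
Internet Stipend — status full-time ✓ (not excluded); service 1329 days ≥ 3 months (≈90 days) ✓; 45 hrs/wk ≥ 32 ✓ → eligible.
Meal Allowance — service 1329 days ≥ 30 days ✓; site Porto ✗ (not Osaka or Albany) → not eligible.
Short-Term Disability — age 51 ≥ 21 ✓; rating 1 < 2 ✗ → not eligible.
Dependent Care FSA — status full-time ✓; service 1329 days ≥ 2 months (≈60 days) ✓; rating 1 < 2 ✗ → not eligible.
Spot Bonus Program — status full-time ✗ (requires seasonal) → not eligible.
Tuition Reimbursement — service 1329 days ≥ 24 months (≈720 days) ✓; grade P1 < P5 ✗ → not eligible.
Education Assistance — service 1329 days ≥ 2 years (≈730 days) ✓; dept HR ✗ → not eligible.
Floating Holidays — service 1329 days ≥ 120 days ✓; grade P1 < P4 ✗ → not eligible.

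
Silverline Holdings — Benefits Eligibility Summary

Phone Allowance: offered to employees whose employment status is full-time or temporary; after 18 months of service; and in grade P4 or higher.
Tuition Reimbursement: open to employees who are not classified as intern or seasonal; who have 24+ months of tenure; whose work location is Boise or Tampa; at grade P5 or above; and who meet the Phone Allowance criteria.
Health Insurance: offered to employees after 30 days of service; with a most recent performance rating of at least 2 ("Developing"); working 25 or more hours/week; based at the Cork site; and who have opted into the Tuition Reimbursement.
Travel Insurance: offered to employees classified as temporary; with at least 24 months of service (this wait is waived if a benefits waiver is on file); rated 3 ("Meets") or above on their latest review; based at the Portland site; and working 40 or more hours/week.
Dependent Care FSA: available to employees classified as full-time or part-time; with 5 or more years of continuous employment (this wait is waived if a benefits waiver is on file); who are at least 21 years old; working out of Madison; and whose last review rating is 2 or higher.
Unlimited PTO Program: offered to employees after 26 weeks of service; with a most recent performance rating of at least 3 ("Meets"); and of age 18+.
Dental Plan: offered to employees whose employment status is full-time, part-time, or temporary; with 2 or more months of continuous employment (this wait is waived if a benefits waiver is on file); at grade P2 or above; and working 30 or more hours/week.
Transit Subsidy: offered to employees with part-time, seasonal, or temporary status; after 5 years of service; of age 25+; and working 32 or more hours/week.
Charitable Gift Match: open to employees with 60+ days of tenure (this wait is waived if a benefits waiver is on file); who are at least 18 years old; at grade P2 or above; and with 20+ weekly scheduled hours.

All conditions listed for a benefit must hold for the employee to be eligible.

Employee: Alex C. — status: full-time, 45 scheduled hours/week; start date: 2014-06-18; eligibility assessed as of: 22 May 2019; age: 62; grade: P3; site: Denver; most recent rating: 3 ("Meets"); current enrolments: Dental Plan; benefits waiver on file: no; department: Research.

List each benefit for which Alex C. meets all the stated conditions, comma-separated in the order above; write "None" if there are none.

Unlimited PTO Program, Dental Plan, Charitable Gift Match

Service from 2014-06-18 to 22 May 2019: 1799 days.
Phone Allowance — status full-time ✓; service 1799 days ≥ 18 months (≈540 days) ✓; grade P3 < P4 ✗ → not eligible.
Tuition Reimbursement — status full-time ✓ (not excluded); service 1799 days ≥ 24 months (≈720 days) ✓; site Denver ✗ (not Boise or Tampa) → not eligible.
Health Insurance — service 1799 days ≥ 30 days ✓; rating 3 ≥ 2 ✓; 45 hrs/wk ≥ 25 ✓; site Denver ✗ (not Cork) → not eligible.
Travel Insurance — status full-time ✗ (requires temporary) → not eligible.
Dependent Care FSA — status full-time ✓; no waiver, service 1799 days < 5 years (≈1825 days) ✗ → not eligible.
Unlimited PTO Program — service 1799 days ≥ 26 weeks (≈182 days) ✓; rating 3 ≥ 3 ✓; age 62 ≥ 18 ✓ → eligible.
Dental Plan — status full-time ✓; no waiver, service 1799 days ≥ 2 months (≈60 days) ✓; grade P3 ≥ P2 ✓; 45 hrs/wk ≥ 30 ✓ → eligible.
Transit Subsidy — status full-time ✗ (requires part-time, seasonal, or temporary) → not eligible.
Charitable Gift Match — no waiver, service 1799 days ≥ 60 days ✓; age 62 ≥ 18 ✓; grade P3 ≥ P2 ✓; 45 hrs/wk ≥ 20 ✓ → eligible.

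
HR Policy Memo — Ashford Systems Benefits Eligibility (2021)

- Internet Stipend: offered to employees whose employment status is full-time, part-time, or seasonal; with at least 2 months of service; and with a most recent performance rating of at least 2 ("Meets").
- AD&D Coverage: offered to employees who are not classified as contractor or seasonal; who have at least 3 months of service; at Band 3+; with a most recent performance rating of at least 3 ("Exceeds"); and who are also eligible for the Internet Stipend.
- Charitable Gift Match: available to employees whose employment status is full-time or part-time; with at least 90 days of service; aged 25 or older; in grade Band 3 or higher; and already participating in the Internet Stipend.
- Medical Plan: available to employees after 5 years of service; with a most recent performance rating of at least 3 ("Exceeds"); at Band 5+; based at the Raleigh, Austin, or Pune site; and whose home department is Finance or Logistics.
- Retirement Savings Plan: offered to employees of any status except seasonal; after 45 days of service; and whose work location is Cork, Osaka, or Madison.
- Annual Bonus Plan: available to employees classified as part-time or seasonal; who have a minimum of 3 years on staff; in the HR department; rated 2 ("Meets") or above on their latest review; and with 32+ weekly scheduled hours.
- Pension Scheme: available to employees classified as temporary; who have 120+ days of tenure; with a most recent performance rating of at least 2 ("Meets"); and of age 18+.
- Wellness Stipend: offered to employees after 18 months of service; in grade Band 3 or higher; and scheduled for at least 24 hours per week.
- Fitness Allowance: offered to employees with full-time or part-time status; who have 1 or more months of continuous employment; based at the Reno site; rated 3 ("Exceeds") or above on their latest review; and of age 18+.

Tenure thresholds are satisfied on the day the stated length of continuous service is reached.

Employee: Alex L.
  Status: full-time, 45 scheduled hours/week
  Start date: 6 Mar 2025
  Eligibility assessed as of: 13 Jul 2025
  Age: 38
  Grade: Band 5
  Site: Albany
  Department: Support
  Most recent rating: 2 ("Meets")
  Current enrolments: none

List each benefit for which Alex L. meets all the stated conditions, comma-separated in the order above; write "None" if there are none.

Service from 6 Mar 2025 to 13 Jul 2025: 129 days.
Internet Stipend — status full-time ✓; service 129 days ≥ 2 months (≈60 days) ✓; rating 2 ≥ 2 ✓ → eligible.
AD&D Coverage — status full-time ✓ (not excluded); service 129 days ≥ 3 months (≈90 days) ✓; grade Band 5 ≥ Band 3 ✓; rating 2 < 3 ✗ → not eligible.
Charitable Gift Match — status full-time ✓; service 129 days ≥ 90 days ✓; age 38 ≥ 25 ✓; grade Band 5 ≥ Band 3 ✓; not enrolled in Internet Stipend ✗ → not eligible.
Medical Plan — service 129 days < 5 years (≈1825 days) ✗ → not eligible.
Retirement Savings Plan — status full-time ✓ (not excluded); service 129 days ≥ 45 days ✓; site Albany ✗ (not Cork, Osaka, or Madison) → not eligible.
Annual Bonus Plan — status full-time ✗ (requires part-time or seasonal) → not eligible.
Pension Scheme — status full-time ✗ (requires temporary) → not eligible.
Wellness Stipend — service 129 days < 18 months (≈540 days) ✗ → not eligible.
Fitness Allowance — status full-time ✓; service 129 days ≥ 1 month (≈30 days) ✓; site Albany ✗ (not Reno) → not eligible.

Internet Stipend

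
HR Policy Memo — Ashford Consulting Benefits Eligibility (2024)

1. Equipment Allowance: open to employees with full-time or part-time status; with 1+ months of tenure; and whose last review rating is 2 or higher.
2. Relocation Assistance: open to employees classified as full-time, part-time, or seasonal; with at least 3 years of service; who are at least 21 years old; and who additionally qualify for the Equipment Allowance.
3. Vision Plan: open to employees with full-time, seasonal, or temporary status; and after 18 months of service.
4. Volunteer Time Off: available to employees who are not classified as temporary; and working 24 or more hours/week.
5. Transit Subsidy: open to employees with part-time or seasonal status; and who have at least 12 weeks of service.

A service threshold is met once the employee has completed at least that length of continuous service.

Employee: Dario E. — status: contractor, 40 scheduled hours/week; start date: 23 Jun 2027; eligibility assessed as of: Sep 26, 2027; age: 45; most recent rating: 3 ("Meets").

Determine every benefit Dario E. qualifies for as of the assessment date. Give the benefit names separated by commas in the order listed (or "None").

Volunteer Time Off

Service from 23 Jun 2027 to Sep 26, 2027: 95 days.
Equipment Allowance — status contractor ✗ (requires full-time or part-time) → not eligible.
Relocation Assistance — status contractor ✗ (requires full-time, part-time, or seasonal) → not eligible.
Vision Plan — status contractor ✗ (requires full-time, seasonal, or temporary) → not eligible.
Volunteer Time Off — status contractor ✓ (not excluded); 40 hrs/wk ≥ 24 ✓ → eligible.
Transit Subsidy — status contractor ✗ (requires part-time or seasonal) → not eligible.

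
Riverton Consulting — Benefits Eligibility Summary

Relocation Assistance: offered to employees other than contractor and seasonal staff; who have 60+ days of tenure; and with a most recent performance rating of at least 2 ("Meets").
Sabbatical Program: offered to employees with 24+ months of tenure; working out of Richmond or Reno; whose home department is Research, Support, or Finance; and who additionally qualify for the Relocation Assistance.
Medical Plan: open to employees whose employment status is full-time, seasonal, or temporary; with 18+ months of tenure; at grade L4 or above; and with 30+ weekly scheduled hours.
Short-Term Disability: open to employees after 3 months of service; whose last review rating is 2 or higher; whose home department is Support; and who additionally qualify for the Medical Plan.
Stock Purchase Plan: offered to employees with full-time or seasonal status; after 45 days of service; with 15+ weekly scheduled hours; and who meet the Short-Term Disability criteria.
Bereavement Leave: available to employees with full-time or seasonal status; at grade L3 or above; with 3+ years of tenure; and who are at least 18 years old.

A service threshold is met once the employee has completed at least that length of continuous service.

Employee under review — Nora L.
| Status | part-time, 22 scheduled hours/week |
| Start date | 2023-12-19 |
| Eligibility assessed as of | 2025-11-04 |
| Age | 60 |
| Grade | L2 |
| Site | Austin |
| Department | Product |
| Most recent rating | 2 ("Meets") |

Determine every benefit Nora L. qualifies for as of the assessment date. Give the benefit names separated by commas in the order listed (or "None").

Relocation Assistance

Service from 2023-12-19 to 2025-11-04: 686 days.
Relocation Assistance — status part-time ✓ (not excluded); service 686 days ≥ 60 days ✓; rating 2 ≥ 2 ✓ → eligible.
Sabbatical Program — service 686 days < 24 months (≈720 days) ✗ → not eligible.
Medical Plan — status part-time ✗ (requires full-time, seasonal, or temporary) → not eligible.
Short-Term Disability — service 686 days ≥ 3 months (≈90 days) ✓; rating 2 ≥ 2 ✓; dept Product ✗ → not eligible.
Stock Purchase Plan — status part-time ✗ (requires full-time or seasonal) → not eligible.
Bereavement Leave — status part-time ✗ (requires full-time or seasonal) → not eligible.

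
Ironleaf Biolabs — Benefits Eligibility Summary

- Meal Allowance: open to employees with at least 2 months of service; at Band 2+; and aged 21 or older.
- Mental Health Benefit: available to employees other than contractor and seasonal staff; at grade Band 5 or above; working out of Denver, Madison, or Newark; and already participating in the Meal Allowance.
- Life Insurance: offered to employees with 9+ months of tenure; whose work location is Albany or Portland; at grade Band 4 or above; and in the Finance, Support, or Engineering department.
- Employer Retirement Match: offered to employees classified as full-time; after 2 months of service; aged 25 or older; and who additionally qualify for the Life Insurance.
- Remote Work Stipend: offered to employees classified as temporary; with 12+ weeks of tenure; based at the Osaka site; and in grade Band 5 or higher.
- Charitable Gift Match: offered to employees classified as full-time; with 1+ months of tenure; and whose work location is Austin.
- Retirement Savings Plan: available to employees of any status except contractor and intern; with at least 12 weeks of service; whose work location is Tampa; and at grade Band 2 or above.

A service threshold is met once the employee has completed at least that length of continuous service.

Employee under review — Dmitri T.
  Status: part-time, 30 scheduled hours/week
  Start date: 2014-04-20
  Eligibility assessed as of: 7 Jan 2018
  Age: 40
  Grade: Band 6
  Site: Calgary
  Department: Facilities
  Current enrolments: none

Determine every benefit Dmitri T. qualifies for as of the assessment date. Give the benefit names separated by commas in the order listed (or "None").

Service from 2014-04-20 to 7 Jan 2018: 1358 days.
Meal Allowance — service 1358 days ≥ 2 months (≈60 days) ✓; grade Band 6 ≥ Band 2 ✓; age 40 ≥ 21 ✓ → eligible.
Mental Health Benefit — status part-time ✓ (not excluded); grade Band 6 ≥ Band 5 ✓; site Calgary ✗ (not Denver, Madison, or Newark) → not eligible.
Life Insurance — service 1358 days ≥ 9 months (≈270 days) ✓; site Calgary ✗ (not Albany or Portland) → not eligible.
Employer Retirement Match — status part-time ✗ (requires full-time) → not eligible.
Remote Work Stipend — status part-time ✗ (requires temporary) → not eligible.
Charitable Gift Match — status part-time ✗ (requires full-time) → not eligible.
Retirement Savings Plan — status part-time ✓ (not excluded); service 1358 days ≥ 12 weeks (≈84 days) ✓; site Calgary ✗ (not Tampa) → not eligible.

Meal Allowance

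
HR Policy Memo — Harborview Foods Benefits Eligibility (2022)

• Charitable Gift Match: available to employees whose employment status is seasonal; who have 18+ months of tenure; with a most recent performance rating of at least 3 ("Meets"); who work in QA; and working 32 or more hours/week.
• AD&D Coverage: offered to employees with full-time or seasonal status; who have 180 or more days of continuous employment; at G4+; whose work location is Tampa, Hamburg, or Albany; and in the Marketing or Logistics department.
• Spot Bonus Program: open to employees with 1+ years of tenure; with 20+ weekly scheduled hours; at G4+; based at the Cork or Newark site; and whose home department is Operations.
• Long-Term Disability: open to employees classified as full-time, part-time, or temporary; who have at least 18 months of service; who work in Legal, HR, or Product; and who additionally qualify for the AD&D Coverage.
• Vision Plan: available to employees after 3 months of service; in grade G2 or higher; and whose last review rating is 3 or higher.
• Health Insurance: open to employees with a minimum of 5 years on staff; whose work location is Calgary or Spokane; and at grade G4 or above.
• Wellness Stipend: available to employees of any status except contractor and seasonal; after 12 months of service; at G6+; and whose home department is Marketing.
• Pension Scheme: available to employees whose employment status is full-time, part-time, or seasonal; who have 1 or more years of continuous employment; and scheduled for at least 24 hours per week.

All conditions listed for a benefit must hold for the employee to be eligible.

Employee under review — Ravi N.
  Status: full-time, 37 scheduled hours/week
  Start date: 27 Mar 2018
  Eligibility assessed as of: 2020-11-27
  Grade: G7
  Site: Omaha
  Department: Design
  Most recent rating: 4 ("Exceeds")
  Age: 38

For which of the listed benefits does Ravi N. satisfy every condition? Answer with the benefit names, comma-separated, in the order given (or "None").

Vision Plan, Pension Scheme

Service from 27 Mar 2018 to 2020-11-27: 976 days.
Charitable Gift Match — status full-time ✗ (requires seasonal) → not eligible.
AD&D Coverage — status full-time ✓; service 976 days ≥ 180 days ✓; grade G7 ≥ G4 ✓; site Omaha ✗ (not Tampa, Hamburg, or Albany) → not eligible.
Spot Bonus Program — service 976 days ≥ 1 year (≈365 days) ✓; 37 hrs/wk ≥ 20 ✓; grade G7 ≥ G4 ✓; site Omaha ✗ (not Cork or Newark) → not eligible.
Long-Term Disability — status full-time ✓; service 976 days ≥ 18 months (≈540 days) ✓; dept Design ✗ → not eligible.
Vision Plan — service 976 days ≥ 3 months (≈90 days) ✓; grade G7 ≥ G2 ✓; rating 4 ≥ 3 ✓ → eligible.
Health Insurance — service 976 days < 5 years (≈1825 days) ✗ → not eligible.
Wellness Stipend — status full-time ✓ (not excluded); service 976 days ≥ 12 months (≈360 days) ✓; grade G7 ≥ G6 ✓; dept Design ✗ → not eligible.
Pension Scheme — status full-time ✓; service 976 days ≥ 1 year (≈365 days) ✓; 37 hrs/wk ≥ 24 ✓ → eligible.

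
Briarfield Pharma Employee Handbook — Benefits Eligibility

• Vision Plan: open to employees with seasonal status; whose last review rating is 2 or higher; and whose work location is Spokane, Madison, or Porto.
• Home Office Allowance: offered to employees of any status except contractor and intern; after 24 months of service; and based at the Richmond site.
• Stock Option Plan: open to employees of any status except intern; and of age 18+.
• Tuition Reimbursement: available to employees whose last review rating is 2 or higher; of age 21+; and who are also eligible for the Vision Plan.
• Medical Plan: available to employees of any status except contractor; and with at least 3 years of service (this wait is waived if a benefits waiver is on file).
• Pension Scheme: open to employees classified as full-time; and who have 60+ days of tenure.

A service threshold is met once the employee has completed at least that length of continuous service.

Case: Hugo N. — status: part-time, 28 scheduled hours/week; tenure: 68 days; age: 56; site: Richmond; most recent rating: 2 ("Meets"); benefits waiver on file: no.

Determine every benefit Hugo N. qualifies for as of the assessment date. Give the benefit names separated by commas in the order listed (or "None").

Vision Plan — status part-time ✗ (requires seasonal) → not eligible.
Home Office Allowance — status part-time ✓ (not excluded); service 68 days < 24 months (≈720 days) ✗ → not eligible.
Stock Option Plan — status part-time ✓ (not excluded); age 56 ≥ 18 ✓ → eligible.
Tuition Reimbursement — rating 2 ≥ 2 ✓; age 56 ≥ 21 ✓; not eligible for Vision Plan ✗ → not eligible.
Medical Plan — status part-time ✓ (not excluded); no waiver, service 68 days < 3 years (≈1095 days) ✗ → not eligible.
Pension Scheme — status part-time ✗ (requires full-time) → not eligible.

Stock Option Plan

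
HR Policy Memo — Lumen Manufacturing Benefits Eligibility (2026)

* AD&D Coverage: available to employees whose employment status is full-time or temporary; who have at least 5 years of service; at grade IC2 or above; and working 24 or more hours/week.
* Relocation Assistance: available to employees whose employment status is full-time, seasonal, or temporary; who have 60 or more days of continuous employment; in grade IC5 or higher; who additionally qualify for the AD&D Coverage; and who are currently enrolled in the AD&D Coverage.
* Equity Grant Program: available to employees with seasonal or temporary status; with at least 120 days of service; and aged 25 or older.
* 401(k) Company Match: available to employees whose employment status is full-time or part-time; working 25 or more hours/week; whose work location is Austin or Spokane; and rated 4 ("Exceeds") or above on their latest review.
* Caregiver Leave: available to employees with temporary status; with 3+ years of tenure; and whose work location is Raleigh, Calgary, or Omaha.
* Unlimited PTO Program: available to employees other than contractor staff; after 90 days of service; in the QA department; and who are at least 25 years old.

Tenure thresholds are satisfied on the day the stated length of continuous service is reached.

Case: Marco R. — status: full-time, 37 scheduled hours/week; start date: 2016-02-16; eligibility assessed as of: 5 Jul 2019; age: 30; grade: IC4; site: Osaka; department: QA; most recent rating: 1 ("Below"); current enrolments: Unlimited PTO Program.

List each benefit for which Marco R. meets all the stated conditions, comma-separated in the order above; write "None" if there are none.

Unlimited PTO Program

Service from 2016-02-16 to 5 Jul 2019: 1235 days.
AD&D Coverage — status full-time ✓; service 1235 days < 5 years (≈1825 days) ✗ → not eligible.
Relocation Assistance — status full-time ✓; service 1235 days ≥ 60 days ✓; grade IC4 < IC5 ✗ → not eligible.
Equity Grant Program — status full-time ✗ (requires seasonal or temporary) → not eligible.
401(k) Company Match — status full-time ✓; 37 hrs/wk ≥ 25 ✓; site Osaka ✗ (not Austin or Spokane) → not eligible.
Caregiver Leave — status full-time ✗ (requires temporary) → not eligible.
Unlimited PTO Program — status full-time ✓ (not excluded); service 1235 days ≥ 90 days ✓; dept QA ✓; age 30 ≥ 25 ✓ → eligible.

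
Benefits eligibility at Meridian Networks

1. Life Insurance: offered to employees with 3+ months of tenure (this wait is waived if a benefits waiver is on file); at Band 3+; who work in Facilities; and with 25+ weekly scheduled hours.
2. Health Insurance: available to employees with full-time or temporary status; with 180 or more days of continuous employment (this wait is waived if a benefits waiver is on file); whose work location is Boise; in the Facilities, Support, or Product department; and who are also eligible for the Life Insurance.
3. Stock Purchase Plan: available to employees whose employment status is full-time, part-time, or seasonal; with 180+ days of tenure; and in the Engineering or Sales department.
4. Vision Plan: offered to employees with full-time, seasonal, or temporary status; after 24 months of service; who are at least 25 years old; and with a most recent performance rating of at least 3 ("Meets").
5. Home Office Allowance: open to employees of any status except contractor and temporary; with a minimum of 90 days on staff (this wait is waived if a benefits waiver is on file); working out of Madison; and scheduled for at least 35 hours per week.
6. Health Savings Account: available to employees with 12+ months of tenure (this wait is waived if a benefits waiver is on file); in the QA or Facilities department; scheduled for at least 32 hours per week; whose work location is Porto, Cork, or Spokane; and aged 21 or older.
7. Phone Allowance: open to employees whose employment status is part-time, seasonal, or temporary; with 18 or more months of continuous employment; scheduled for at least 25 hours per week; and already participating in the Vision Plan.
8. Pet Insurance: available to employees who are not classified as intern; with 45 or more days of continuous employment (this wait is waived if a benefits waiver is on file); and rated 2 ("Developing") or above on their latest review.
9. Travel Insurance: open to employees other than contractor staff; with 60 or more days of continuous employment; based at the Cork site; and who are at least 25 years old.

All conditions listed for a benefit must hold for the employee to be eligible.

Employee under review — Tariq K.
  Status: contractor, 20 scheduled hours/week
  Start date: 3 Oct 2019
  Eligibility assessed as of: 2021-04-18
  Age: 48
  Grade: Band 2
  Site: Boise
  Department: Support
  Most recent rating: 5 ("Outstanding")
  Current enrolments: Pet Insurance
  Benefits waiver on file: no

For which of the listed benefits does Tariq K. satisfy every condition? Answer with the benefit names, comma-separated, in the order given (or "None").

Service from 3 Oct 2019 to 2021-04-18: 563 days.
Life Insurance — no waiver, service 563 days ≥ 3 months (≈90 days) ✓; grade Band 2 < Band 3 ✗ → not eligible.
Health Insurance — status contractor ✗ (requires full-time or temporary) → not eligible.
Stock Purchase Plan — status contractor ✗ (requires full-time, part-time, or seasonal) → not eligible.
Vision Plan — status contractor ✗ (requires full-time, seasonal, or temporary) → not eligible.
Home Office Allowance — status contractor ✗ (excluded) → not eligible.
Health Savings Account — no waiver, service 563 days ≥ 12 months (≈360 days) ✓; dept Support ✗ → not eligible.
Phone Allowance — status contractor ✗ (requires part-time, seasonal, or temporary) → not eligible.
Pet Insurance — status contractor ✓ (not excluded); no waiver, service 563 days ≥ 45 days ✓; rating 5 ≥ 2 ✓ → eligible.
Travel Insurance — status contractor ✗ (excluded) → not eligible.

Pet Insurance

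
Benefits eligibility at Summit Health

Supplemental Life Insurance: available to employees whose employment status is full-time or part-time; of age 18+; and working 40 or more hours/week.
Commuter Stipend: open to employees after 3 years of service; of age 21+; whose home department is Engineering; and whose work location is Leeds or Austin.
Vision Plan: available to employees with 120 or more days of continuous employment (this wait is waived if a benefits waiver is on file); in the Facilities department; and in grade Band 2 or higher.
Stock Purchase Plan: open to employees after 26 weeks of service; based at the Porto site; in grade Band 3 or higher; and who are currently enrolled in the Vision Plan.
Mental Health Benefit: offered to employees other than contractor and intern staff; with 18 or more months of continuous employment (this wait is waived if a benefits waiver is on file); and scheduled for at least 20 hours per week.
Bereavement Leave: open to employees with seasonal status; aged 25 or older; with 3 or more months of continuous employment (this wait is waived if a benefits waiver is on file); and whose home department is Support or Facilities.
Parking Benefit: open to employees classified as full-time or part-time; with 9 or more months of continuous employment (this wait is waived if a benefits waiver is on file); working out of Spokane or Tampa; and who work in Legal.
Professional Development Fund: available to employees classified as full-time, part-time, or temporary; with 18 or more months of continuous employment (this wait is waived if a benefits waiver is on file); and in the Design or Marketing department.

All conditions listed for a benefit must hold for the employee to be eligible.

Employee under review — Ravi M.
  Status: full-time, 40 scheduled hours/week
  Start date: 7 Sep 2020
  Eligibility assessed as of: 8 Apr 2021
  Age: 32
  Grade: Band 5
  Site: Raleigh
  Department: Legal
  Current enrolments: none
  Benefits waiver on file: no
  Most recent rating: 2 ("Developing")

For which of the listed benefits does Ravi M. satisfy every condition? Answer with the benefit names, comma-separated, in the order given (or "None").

Supplemental Life Insurance

Service from 7 Sep 2020 to 8 Apr 2021: 213 days.
Supplemental Life Insurance — status full-time ✓; age 32 ≥ 18 ✓; 40 hrs/wk ≥ 40 ✓ → eligible.
Commuter Stipend — service 213 days < 3 years (≈1095 days) ✗ → not eligible.
Vision Plan — no waiver, service 213 days ≥ 120 days ✓; dept Legal ✗ → not eligible.
Stock Purchase Plan — service 213 days ≥ 26 weeks (≈182 days) ✓; site Raleigh ✗ (not Porto) → not eligible.
Mental Health Benefit — status full-time ✓ (not excluded); no waiver, service 213 days < 18 months (≈540 days) ✗ → not eligible.
Bereavement Leave — status full-time ✗ (requires seasonal) → not eligible.
Parking Benefit — status full-time ✓; no waiver, service 213 days < 9 months (≈270 days) ✗ → not eligible.
Professional Development Fund — status full-time ✓; no waiver, service 213 days < 18 months (≈540 days) ✗ → not eligible.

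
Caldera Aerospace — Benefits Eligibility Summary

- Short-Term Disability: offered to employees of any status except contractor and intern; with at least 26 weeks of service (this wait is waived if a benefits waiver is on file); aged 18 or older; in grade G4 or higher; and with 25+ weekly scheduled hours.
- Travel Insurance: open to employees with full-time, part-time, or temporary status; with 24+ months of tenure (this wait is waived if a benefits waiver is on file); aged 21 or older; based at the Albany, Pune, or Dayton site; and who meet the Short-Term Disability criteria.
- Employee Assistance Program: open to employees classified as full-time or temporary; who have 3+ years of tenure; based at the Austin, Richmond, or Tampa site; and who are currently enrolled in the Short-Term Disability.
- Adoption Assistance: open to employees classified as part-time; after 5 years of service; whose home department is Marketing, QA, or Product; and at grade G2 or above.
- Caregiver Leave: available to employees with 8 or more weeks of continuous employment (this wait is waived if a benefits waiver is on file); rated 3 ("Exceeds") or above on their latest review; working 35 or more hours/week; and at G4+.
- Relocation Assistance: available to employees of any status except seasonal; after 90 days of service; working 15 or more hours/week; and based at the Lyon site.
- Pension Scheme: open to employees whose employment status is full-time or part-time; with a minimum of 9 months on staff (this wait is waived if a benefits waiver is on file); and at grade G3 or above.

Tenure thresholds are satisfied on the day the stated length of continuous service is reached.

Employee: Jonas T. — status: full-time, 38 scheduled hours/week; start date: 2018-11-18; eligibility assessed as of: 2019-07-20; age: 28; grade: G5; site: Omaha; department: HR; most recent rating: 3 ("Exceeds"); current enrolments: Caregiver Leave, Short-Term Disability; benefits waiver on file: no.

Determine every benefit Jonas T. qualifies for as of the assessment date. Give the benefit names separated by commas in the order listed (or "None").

Short-Term Disability, Caregiver Leave

Service from 2018-11-18 to 2019-07-20: 244 days.
Short-Term Disability — status full-time ✓ (not excluded); no waiver, service 244 days ≥ 26 weeks (≈182 days) ✓; age 28 ≥ 18 ✓; grade G5 ≥ G4 ✓; 38 hrs/wk ≥ 25 ✓ → eligible.
Travel Insurance — status full-time ✓; no waiver, service 244 days < 24 months (≈720 days) ✗ → not eligible.
Employee Assistance Program — status full-time ✓; service 244 days < 3 years (≈1095 days) ✗ → not eligible.
Adoption Assistance — status full-time ✗ (requires part-time) → not eligible.
Caregiver Leave — no waiver, service 244 days ≥ 8 weeks (≈56 days) ✓; rating 3 ≥ 3 ✓; 38 hrs/wk ≥ 35 ✓; grade G5 ≥ G4 ✓ → eligible.
Relocation Assistance — status full-time ✓ (not excluded); service 244 days ≥ 90 days ✓; 38 hrs/wk ≥ 15 ✓; site Omaha ✗ (not Lyon) → not eligible.
Pension Scheme — status full-time ✓; no waiver, service 244 days < 9 months (≈270 days) ✗ → not eligible.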